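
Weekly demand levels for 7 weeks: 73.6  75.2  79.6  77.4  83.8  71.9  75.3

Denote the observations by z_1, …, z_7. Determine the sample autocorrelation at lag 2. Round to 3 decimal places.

-0.027

Mean z̄ = (73.6 + 75.2 + 79.6 + 77.4 + 83.8 + 71.9 + 75.3)/7 = 76.6857
Σ(z_t−z̄)(z_{t+2}−z̄) = (-8.9927) + (-1.0612) + (20.7331) + (-3.4184) + (-9.8584) = -2.5976
Denominator Σ(z_t−z̄)² = 96.1686
r_2 = -2.5976 / 96.1686 = -0.027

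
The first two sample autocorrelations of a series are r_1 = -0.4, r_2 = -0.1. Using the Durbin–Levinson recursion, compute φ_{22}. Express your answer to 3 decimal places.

-0.310

φ_{22} = (r_2 − r_1²) / (1 − r_1²)
r_1² = (-0.4)² = 0.16
Numerator = -0.1 − 0.1600 = -0.2600; denominator = 1 − 0.1600 = 0.8400
φ_{22} = -0.2600 / 0.8400 = -0.310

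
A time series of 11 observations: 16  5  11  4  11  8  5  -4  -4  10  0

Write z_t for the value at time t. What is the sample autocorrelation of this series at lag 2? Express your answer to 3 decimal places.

Mean z̄ = (16 + 5 + 11 + 4 + 11 + 8 + 5 − 4 − 4 + 10 + 0)/11 = 5.6364
Numerator Σ_{t=1}^{9}(z_t−z̄)(z_{t+2}−z̄) = 73.7355
Denominator Σ(z_t−z̄)² = 410.5455
r_2 = 73.7355 / 410.5455 = 0.180

0.180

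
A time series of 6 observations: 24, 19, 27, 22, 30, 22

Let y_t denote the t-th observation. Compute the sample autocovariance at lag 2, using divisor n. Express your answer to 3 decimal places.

5.333

Mean ȳ = (24 + 19 + 27 + 22 + 30 + 22)/6 = 24.0000
Deviations: 0.0000, -5.0000, 3.0000, -2.0000, 6.0000, -2.0000
Σ_{t=1}^{4}(y_t−ȳ)(y_{t+2}−ȳ) = 32.0000
γ_2 = 32.0000 / 6 = 5.333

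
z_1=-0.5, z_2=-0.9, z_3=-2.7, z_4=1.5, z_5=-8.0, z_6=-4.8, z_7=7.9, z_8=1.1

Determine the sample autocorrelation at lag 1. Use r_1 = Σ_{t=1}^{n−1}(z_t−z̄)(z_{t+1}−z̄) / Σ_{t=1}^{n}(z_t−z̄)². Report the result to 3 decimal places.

Mean z̄ = (-0.5 − 0.9 − 2.7 + 1.5 − 8.0 − 4.8 + 7.9 + 1.1)/8 = -0.8000
Deviations from mean: 0.3000, -0.1000, -1.9000, 2.3000, -7.2000, -4.0000, 8.7000, 1.9000
Σ(z_t−z̄)(z_{t+1}−z̄) = (-0.0300) + (0.1900) + (-4.3700) + (-16.5600) + (28.8000) + (-34.8000) + (16.5300) = -10.2400
Denominator Σ(z_t−z̄)² = 156.1400
r_1 = -10.2400 / 156.1400 = -0.066

-0.066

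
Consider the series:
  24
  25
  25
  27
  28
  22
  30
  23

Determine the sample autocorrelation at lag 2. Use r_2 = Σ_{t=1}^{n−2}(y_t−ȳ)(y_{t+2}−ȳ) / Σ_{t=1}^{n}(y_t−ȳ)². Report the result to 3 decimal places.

Mean ȳ = (24 + 25 + 25 + 27 + 28 + 22 + 30 + 23)/8 = 25.5000
Deviations from mean: -1.5000, -0.5000, -0.5000, 1.5000, 2.5000, -3.5000, 4.5000, -2.5000
Σ(y_t−ȳ)(y_{t+2}−ȳ) = (0.7500) + (-0.7500) + (-1.2500) + (-5.2500) + (11.2500) + (8.7500) = 13.5000
Denominator Σ(y_t−ȳ)² = 50.0000
r_2 = 13.5000 / 50.0000 = 0.270

0.270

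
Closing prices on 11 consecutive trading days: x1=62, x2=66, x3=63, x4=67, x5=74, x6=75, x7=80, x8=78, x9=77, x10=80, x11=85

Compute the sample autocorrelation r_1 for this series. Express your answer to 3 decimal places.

Mean x̄ = (62 + 66 + 63 + 67 + 74 + 75 + 80 + 78 + 77 + 80 + 85)/11 = 73.3636
Numerator Σ_{t=1}^{10}(x_t−x̄)(x_{t+1}−x̄) = 382.7769
Denominator Σ(x_t−x̄)² = 592.5455
r_1 = 382.7769 / 592.5455 = 0.646

0.646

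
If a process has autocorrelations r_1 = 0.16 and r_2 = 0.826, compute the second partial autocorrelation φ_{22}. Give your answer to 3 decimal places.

0.821

φ_{22} = (r_2 − r_1²) / (1 − r_1²)
r_1² = (0.16)² = 0.0256
Numerator = 0.826 − 0.0256 = 0.8004; denominator = 1 − 0.0256 = 0.9744
φ_{22} = 0.8004 / 0.9744 = 0.821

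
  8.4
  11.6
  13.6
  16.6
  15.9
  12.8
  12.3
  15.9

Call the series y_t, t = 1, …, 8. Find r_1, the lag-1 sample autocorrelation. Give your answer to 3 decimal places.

Mean ȳ = (8.4 + 11.6 + 13.6 + 16.6 + 15.9 + 12.8 + 12.3 + 15.9)/8 = 13.3875
Deviations from mean: -4.9875, -1.7875, 0.2125, 3.2125, 2.5125, -0.5875, -1.0875, 2.5125
Σ(y_t−ȳ)(y_{t+1}−ȳ) = (8.9152) + (-0.3798) + (0.6827) + (8.0714) + (-1.4761) + (0.6389) + (-2.7323) = 13.7198
Denominator Σ(y_t−ȳ)² = 52.5888
r_1 = 13.7198 / 52.5888 = 0.261

0.261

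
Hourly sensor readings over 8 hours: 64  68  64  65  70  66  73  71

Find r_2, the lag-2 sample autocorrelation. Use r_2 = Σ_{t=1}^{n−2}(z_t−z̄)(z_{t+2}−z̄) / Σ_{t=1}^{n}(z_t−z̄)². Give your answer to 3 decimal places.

Mean z̄ = (64 + 68 + 64 + 65 + 70 + 66 + 73 + 71)/8 = 67.6250
Deviations from mean: -3.6250, 0.3750, -3.6250, -2.6250, 2.3750, -1.6250, 5.3750, 3.3750
Σ(z_t−z̄)(z_{t+2}−z̄) = (13.1406) + (-0.9844) + (-8.6094) + (4.2656) + (12.7656) + (-5.4844) = 15.0938
Denominator Σ(z_t−z̄)² = 81.8750
r_2 = 15.0938 / 81.8750 = 0.184

0.184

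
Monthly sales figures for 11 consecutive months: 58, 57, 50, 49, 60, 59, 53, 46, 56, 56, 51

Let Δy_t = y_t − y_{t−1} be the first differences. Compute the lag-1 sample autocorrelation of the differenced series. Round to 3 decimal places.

First differences Δy: -1, -7, -1, 11, -1, -6, -7, 10, 0, -5
Mean of differences = -0.7000
Numerator Σ(Δy_t−Δȳ)(Δy_{t+1}−Δȳ) = -31.1900
Denominator Σ(Δy_t−Δȳ)² = 378.1000
r_1(Δy) = -31.1900 / 378.1000 = -0.082

-0.082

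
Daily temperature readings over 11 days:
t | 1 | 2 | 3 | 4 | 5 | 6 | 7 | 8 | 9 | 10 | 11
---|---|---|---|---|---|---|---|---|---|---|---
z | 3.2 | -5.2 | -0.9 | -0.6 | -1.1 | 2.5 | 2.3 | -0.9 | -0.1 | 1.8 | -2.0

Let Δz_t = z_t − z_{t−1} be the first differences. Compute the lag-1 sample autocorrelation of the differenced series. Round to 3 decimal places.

First differences Δz: -8.4, 4.3, 0.3, -0.5, 3.6, -0.2, -3.2, 0.8, 1.9, -3.8
Mean of differences = -0.5200
Numerator Σ(Δz_t−Δz̄)(Δz_{t+1}−Δz̄) = -41.7504
Denominator Σ(Δz_t−Δz̄)² = 128.6160
r_1(Δz) = -41.7504 / 128.6160 = -0.325

-0.325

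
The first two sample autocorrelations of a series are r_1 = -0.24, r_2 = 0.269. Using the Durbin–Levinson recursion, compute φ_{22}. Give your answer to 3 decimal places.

φ_{22} = (r_2 − r_1²) / (1 − r_1²)
r_1² = (-0.24)² = 0.0576
Numerator = 0.269 − 0.0576 = 0.2114; denominator = 1 − 0.0576 = 0.9424
φ_{22} = 0.2114 / 0.9424 = 0.224

0.224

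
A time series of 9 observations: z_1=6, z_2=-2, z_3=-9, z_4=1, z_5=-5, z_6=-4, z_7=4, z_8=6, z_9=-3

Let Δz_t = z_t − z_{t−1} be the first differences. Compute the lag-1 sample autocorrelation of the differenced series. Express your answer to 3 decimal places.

First differences Δz: -8, -7, 10, -6, 1, 8, 2, -9
Mean of differences = -1.1250
Numerator Σ(Δz_t−Δz̄)(Δz_{t+1}−Δz̄) = -66.2656
Denominator Σ(Δz_t−Δz̄)² = 388.8750
r_1(Δz) = -66.2656 / 388.8750 = -0.170

-0.170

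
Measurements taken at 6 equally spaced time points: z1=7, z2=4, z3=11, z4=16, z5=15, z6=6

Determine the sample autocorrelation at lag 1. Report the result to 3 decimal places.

0.236

Mean z̄ = (7 + 4 + 11 + 16 + 15 + 6)/6 = 9.8333
Deviations from mean: -2.8333, -5.8333, 1.1667, 6.1667, 5.1667, -3.8333
Numerator Σ_{t=1}^{5}(z_t−z̄)(z_{t+1}−z̄) = 28.9722
Denominator Σ(z_t−z̄)² = 122.8333
r_1 = 28.9722 / 122.8333 = 0.236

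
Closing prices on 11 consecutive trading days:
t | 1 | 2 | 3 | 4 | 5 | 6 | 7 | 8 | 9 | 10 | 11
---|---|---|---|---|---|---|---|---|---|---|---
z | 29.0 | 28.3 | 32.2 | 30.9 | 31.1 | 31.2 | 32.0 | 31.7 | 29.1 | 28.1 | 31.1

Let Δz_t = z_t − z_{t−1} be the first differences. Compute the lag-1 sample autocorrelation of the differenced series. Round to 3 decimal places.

-0.227

First differences Δz: -0.7, 3.9, -1.3, 0.2, 0.1, 0.8, -0.3, -2.6, -1.0, 3.0
Mean of differences = 0.2100
Numerator Σ(Δz_t−Δz̄)(Δz_{t+1}−Δz̄) = -7.8221
Denominator Σ(Δz_t−Δz̄)² = 34.4890
r_1(Δz) = -7.8221 / 34.4890 = -0.227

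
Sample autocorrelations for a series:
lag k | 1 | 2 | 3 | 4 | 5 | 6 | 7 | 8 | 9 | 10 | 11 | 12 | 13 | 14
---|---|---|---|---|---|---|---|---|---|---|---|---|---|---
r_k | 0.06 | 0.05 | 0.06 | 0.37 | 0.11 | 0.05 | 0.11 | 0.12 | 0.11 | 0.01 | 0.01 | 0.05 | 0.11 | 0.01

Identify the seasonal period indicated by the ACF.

4

The largest autocorrelation is r_4 = 0.37; the remaining lags stay at or below 0.12.
The dominant spike at lag 4 indicates a seasonal period of 4.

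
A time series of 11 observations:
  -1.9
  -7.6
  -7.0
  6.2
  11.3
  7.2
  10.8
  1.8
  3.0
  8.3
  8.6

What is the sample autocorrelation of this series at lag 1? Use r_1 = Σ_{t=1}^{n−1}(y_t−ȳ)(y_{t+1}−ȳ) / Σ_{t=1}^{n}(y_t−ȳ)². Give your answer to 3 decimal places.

0.523

Mean ȳ = (-1.9 − 7.6 − 7.0 + 6.2 + 11.3 + 7.2 + 10.8 + 1.8 + 3.0 + 8.3 + 8.6)/11 = 3.7000
Numerator Σ_{t=1}^{10}(y_t−ȳ)(y_{t+1}−ȳ) = 235.0500
Denominator Σ(y_t−ȳ)² = 449.4800
r_1 = 235.0500 / 449.4800 = 0.523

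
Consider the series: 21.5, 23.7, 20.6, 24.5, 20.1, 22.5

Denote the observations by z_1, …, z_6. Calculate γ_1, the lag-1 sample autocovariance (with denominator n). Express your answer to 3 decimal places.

Mean z̄ = (21.5 + 23.7 + 20.6 + 24.5 + 20.1 + 22.5)/6 = 22.1500
Σ_{t=1}^{5}(z_t−z̄)(z_{t+1}−z̄) = -12.5875
γ_1 = -12.5875 / 6 = -2.098

-2.098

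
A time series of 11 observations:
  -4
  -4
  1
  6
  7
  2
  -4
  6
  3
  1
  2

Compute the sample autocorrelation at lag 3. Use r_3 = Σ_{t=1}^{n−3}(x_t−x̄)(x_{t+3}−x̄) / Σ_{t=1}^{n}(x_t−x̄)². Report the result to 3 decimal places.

Mean x̄ = (-4 − 4 + 1 + 6 + 7 + 2 − 4 + 6 + 3 + 1 + 2)/11 = 1.4545
Numerator Σ_{t=1}^{8}(x_t−x̄)(x_{t+3}−x̄) = -49.0744
Denominator Σ(x_t−x̄)² = 164.7273
r_3 = -49.0744 / 164.7273 = -0.298

-0.298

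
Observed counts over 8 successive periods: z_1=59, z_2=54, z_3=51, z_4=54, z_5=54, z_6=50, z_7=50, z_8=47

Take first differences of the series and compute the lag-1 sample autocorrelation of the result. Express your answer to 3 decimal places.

First differences Δz: -5, -3, 3, 0, -4, 0, -3
Mean of differences = -1.7143
Numerator Σ(Δz_t−Δz̄)(Δz_{t+1}−Δz̄) = -3.7959
Denominator Σ(Δz_t−Δz̄)² = 47.4286
r_1(Δz) = -3.7959 / 47.4286 = -0.080

-0.080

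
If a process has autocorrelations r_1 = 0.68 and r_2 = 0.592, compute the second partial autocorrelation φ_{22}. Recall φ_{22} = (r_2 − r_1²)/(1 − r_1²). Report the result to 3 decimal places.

0.241

φ_{22} = (r_2 − r_1²) / (1 − r_1²)
r_1² = (0.68)² = 0.4624
Numerator = 0.592 − 0.4624 = 0.1296; denominator = 1 − 0.4624 = 0.5376
φ_{22} = 0.1296 / 0.5376 = 0.241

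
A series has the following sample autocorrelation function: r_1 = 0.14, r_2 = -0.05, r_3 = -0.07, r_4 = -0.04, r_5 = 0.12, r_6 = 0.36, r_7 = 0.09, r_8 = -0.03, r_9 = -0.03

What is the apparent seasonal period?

The largest autocorrelation is r_6 = 0.36; the remaining lags stay at or below 0.14.
The dominant spike at lag 6 indicates a seasonal period of 6.

6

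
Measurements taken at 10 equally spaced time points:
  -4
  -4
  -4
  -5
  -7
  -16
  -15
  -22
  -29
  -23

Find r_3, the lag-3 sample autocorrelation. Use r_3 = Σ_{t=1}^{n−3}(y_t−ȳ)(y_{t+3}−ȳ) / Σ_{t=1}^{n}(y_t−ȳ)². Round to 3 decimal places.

0.121

Mean ȳ = (-4 − 4 − 4 − 5 − 7 − 16 − 15 − 22 − 29 − 23)/10 = -12.9000
Numerator Σ_{t=1}^{7}(y_t−ȳ)(y_{t+3}−ȳ) = 96.0700
Denominator Σ(y_t−ȳ)² = 792.9000
r_3 = 96.0700 / 792.9000 = 0.121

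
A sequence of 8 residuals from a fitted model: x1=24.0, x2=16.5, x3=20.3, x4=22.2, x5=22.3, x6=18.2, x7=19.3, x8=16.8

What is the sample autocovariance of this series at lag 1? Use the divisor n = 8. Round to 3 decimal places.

Mean x̄ = (24.0 + 16.5 + 20.3 + 22.2 + 22.3 + 18.2 + 19.3 + 16.8)/8 = 19.9500
Σ_{t=1}^{7}(x_t−x̄)(x_{t+1}−x̄) = -10.0325
γ_1 = -10.0325 / 8 = -1.254

-1.254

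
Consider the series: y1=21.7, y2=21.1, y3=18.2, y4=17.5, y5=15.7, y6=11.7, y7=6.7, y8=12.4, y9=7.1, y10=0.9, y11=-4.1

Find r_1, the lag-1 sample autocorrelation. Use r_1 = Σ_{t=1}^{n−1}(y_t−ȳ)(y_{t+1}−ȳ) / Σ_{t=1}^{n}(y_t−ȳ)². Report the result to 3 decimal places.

0.620

Mean ȳ = (21.7 + 21.1 + 18.2 + 17.5 + 15.7 + 11.7 + 6.7 + 12.4 + 7.1 + 0.9 − 4.1)/11 = 11.7182
Numerator Σ_{t=1}^{10}(y_t−ȳ)(y_{t+1}−ȳ) = 429.4906
Denominator Σ(y_t−ȳ)² = 693.1764
r_1 = 429.4906 / 693.1764 = 0.620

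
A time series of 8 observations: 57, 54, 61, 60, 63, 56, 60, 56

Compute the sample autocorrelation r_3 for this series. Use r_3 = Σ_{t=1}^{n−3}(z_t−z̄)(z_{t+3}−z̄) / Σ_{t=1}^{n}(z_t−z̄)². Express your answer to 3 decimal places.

Mean z̄ = (57 + 54 + 61 + 60 + 63 + 56 + 60 + 56)/8 = 58.3750
Deviations from mean: -1.3750, -4.3750, 2.6250, 1.6250, 4.6250, -2.3750, 1.6250, -2.3750
Numerator Σ_{t=1}^{5}(z_t−z̄)(z_{t+3}−z̄) = -37.0469
Denominator Σ(z_t−z̄)² = 65.8750
r_3 = -37.0469 / 65.8750 = -0.562

-0.562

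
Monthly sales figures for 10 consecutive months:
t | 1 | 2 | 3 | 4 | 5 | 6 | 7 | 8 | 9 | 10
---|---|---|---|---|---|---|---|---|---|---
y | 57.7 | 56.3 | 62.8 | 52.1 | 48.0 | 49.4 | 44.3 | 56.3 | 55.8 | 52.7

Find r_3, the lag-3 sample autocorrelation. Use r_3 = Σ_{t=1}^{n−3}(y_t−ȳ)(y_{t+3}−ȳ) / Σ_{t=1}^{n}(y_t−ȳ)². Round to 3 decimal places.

-0.244

Mean ȳ = (57.7 + 56.3 + 62.8 + 52.1 + 48.0 + 49.4 + 44.3 + 56.3 + 55.8 + 52.7)/10 = 53.5400
Numerator Σ_{t=1}^{7}(y_t−ȳ)(y_{t+3}−ȳ) = -63.1968
Denominator Σ(y_t−ȳ)² = 259.3840
r_3 = -63.1968 / 259.3840 = -0.244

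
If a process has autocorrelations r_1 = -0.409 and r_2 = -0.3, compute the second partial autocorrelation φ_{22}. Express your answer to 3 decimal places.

-0.561

φ_{22} = (r_2 − r_1²) / (1 − r_1²)
r_1² = (-0.409)² = 0.167281
Numerator = -0.3 − 0.1673 = -0.4673; denominator = 1 − 0.1673 = 0.8327
φ_{22} = -0.4673 / 0.8327 = -0.561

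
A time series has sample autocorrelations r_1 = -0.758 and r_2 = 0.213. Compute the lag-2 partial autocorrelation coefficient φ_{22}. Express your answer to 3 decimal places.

φ_{22} = (r_2 − r_1²) / (1 − r_1²)
r_1² = (-0.758)² = 0.574564
Numerator = 0.213 − 0.5746 = -0.3616; denominator = 1 − 0.5746 = 0.4254
φ_{22} = -0.3616 / 0.4254 = -0.850

-0.850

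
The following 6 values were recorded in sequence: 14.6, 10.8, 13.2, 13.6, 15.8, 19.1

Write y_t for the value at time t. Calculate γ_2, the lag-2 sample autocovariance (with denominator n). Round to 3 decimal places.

Mean ȳ = (14.6 + 10.8 + 13.2 + 13.6 + 15.8 + 19.1)/6 = 14.5167
Deviations: 0.0833, -3.7167, -1.3167, -0.9167, 1.2833, 4.5833
Σ_{t=1}^{4}(y_t−ȳ)(y_{t+2}−ȳ) = -2.5939
γ_2 = -2.5939 / 6 = -0.432

-0.432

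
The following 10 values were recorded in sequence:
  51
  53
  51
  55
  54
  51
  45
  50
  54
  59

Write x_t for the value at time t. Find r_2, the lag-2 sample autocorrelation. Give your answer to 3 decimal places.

Mean x̄ = (51 + 53 + 51 + 55 + 54 + 51 + 45 + 50 + 54 + 59)/10 = 52.3000
Numerator Σ_{t=1}^{8}(x_t−x̄)(x_{t+2}−x̄) = -39.3800
Denominator Σ(x_t−x̄)² = 122.1000
r_2 = -39.3800 / 122.1000 = -0.323

-0.323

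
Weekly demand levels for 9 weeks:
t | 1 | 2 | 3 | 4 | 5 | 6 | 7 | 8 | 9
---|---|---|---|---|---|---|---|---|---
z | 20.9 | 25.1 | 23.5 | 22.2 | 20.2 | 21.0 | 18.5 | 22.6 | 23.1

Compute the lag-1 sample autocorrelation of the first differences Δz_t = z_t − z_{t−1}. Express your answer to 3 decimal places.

First differences Δz: 4.2, -1.6, -1.3, -2.0, 0.8, -2.5, 4.1, 0.5
Mean of differences = 0.2750
Numerator Σ(Δz_t−Δz̄)(Δz_{t+1}−Δz̄) = -13.2281
Denominator Σ(Δz_t−Δz̄)² = 49.2350
r_1(Δz) = -13.2281 / 49.2350 = -0.269

-0.269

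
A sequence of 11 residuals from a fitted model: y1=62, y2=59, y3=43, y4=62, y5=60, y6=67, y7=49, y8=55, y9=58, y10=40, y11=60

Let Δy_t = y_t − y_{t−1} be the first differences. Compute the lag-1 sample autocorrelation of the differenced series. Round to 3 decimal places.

First differences Δy: -3, -16, 19, -2, 7, -18, 6, 3, -18, 20
Mean of differences = -0.2000
Numerator Σ(Δy_t−Δȳ)(Δy_{t+1}−Δȳ) = -941.8400
Denominator Σ(Δy_t−Δȳ)² = 1771.6000
r_1(Δy) = -941.8400 / 1771.6000 = -0.532

-0.532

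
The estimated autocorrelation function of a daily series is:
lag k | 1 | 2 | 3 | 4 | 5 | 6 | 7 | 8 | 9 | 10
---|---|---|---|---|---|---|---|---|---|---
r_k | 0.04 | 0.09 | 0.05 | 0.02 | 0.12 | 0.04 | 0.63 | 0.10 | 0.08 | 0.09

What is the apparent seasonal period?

The largest autocorrelation is r_7 = 0.63; the remaining lags stay at or below 0.12.
The dominant spike at lag 7 indicates a seasonal period of 7.

7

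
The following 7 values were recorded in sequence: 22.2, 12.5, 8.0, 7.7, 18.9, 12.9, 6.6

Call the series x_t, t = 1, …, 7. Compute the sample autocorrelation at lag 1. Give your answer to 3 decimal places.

Mean x̄ = (22.2 + 12.5 + 8.0 + 7.7 + 18.9 + 12.9 + 6.6)/7 = 12.6857
Deviations from mean: 9.5143, -0.1857, -4.6857, -4.9857, 6.2143, 0.2143, -6.0857
Σ(x_t−x̄)(x_{t+1}−x̄) = (-1.7669) + (0.8702) + (23.3616) + (-30.9827) + (1.3316) + (-1.3041) = -8.4902
Denominator Σ(x_t−x̄)² = 213.0686
r_1 = -8.4902 / 213.0686 = -0.040

-0.040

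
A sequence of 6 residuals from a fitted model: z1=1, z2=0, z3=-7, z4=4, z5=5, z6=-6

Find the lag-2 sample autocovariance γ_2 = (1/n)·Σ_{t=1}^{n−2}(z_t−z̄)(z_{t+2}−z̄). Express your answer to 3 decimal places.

Mean z̄ = (1 + 0 − 7 + 4 + 5 − 6)/6 = -0.5000
Deviations: 1.5000, 0.5000, -6.5000, 4.5000, 5.5000, -5.5000
Σ_{t=1}^{4}(z_t−z̄)(z_{t+2}−z̄) = -68.0000
γ_2 = -68.0000 / 6 = -11.333

-11.333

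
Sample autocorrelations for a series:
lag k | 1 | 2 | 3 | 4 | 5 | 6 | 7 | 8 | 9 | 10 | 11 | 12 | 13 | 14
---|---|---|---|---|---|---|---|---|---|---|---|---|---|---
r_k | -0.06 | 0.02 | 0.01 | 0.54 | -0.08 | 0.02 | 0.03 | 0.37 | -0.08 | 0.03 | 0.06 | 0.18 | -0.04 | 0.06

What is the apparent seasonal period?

4

The largest autocorrelation is r_4 = 0.54, with weaker echoes at lags 8 (0.37) and 12 (0.18); the remaining lags stay at or below 0.06.
The dominant spike at lag 4 indicates a seasonal period of 4.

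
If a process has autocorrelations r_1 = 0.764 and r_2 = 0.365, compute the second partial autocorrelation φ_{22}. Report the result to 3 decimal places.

φ_{22} = (r_2 − r_1²) / (1 − r_1²)
r_1² = (0.764)² = 0.583696
Numerator = 0.365 − 0.5837 = -0.2187; denominator = 1 − 0.5837 = 0.4163
φ_{22} = -0.2187 / 0.4163 = -0.525

-0.525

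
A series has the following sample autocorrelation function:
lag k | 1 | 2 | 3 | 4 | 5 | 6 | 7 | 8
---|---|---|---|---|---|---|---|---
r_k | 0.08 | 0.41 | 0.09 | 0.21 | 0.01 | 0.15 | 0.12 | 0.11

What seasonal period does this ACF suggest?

The largest autocorrelation is r_2 = 0.41, with weaker echoes at lags 4 (0.21) and 6 (0.15); the remaining lags stay at or below 0.12.
The dominant spike at lag 2 indicates a seasonal period of 2.

2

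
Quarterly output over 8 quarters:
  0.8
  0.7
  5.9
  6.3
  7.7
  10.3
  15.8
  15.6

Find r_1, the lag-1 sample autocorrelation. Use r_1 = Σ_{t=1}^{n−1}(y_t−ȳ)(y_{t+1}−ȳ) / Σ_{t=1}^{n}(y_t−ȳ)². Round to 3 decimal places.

Mean ȳ = (0.8 + 0.7 + 5.9 + 6.3 + 7.7 + 10.3 + 15.8 + 15.6)/8 = 7.8875
Deviations from mean: -7.0875, -7.1875, -1.9875, -1.5875, -0.1875, 2.4125, 7.9125, 7.7125
Numerator Σ_{t=1}^{7}(y_t−ȳ)(y_{t+1}−ȳ) = 148.3411
Denominator Σ(y_t−ȳ)² = 236.3088
r_1 = 148.3411 / 236.3088 = 0.628

0.628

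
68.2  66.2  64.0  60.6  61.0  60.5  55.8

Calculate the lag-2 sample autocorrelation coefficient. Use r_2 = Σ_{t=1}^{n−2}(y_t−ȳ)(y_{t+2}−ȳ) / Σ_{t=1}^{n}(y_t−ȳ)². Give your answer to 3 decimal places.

Mean ȳ = (68.2 + 66.2 + 64.0 + 60.6 + 61.0 + 60.5 + 55.8)/7 = 62.3286
Numerator Σ_{t=1}^{5}(y_t−ȳ)(y_{t+2}−ȳ) = 12.7355
Denominator Σ(y_t−ȳ)² = 102.9743
r_2 = 12.7355 / 102.9743 = 0.124

0.124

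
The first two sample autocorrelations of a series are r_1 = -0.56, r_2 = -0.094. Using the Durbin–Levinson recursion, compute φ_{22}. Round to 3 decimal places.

-0.594

φ_{22} = (r_2 − r_1²) / (1 − r_1²)
r_1² = (-0.56)² = 0.3136
Numerator = -0.094 − 0.3136 = -0.4076; denominator = 1 − 0.3136 = 0.6864
φ_{22} = -0.4076 / 0.6864 = -0.594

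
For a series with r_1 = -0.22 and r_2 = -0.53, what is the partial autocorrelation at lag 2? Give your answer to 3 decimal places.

φ_{22} = (r_2 − r_1²) / (1 − r_1²)
r_1² = (-0.22)² = 0.0484
Numerator = -0.53 − 0.0484 = -0.5784; denominator = 1 − 0.0484 = 0.9516
φ_{22} = -0.5784 / 0.9516 = -0.608

-0.608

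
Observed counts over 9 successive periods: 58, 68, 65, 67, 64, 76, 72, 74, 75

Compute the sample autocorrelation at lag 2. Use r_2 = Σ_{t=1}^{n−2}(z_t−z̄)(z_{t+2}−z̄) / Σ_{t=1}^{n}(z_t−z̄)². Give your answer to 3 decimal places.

0.314

Mean z̄ = (58 + 68 + 65 + 67 + 64 + 76 + 72 + 74 + 75)/9 = 68.7778
Numerator Σ_{t=1}^{7}(z_t−z̄)(z_{t+2}−z̄) = 89.6790
Denominator Σ(z_t−z̄)² = 285.5556
r_2 = 89.6790 / 285.5556 = 0.314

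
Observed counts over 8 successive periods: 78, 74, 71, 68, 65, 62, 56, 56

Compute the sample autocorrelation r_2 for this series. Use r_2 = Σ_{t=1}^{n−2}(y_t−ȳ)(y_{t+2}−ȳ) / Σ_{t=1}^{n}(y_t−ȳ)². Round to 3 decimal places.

0.248

Mean ȳ = (78 + 74 + 71 + 68 + 65 + 62 + 56 + 56)/8 = 66.2500
Deviations from mean: 11.7500, 7.7500, 4.7500, 1.7500, -1.2500, -4.2500, -10.2500, -10.2500
Σ(y_t−ȳ)(y_{t+2}−ȳ) = (55.8125) + (13.5625) + (-5.9375) + (-7.4375) + (12.8125) + (43.5625) = 112.3750
Denominator Σ(y_t−ȳ)² = 453.5000
r_2 = 112.3750 / 453.5000 = 0.248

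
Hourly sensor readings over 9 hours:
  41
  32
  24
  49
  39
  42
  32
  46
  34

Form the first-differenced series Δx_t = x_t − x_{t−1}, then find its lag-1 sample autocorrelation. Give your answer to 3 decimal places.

First differences Δx: -9, -8, 25, -10, 3, -10, 14, -12
Mean of differences = -0.8750
Numerator Σ(Δx_t−Δx̄)(Δx_{t+1}−Δx̄) = -734.5156
Denominator Σ(Δx_t−Δx̄)² = 1312.8750
r_1(Δx) = -734.5156 / 1312.8750 = -0.559

-0.559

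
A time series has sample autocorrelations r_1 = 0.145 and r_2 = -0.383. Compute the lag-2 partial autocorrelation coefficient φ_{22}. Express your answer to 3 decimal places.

-0.413

φ_{22} = (r_2 − r_1²) / (1 − r_1²)
r_1² = (0.145)² = 0.021025
Numerator = -0.383 − 0.0210 = -0.4040; denominator = 1 − 0.0210 = 0.9790
φ_{22} = -0.4040 / 0.9790 = -0.413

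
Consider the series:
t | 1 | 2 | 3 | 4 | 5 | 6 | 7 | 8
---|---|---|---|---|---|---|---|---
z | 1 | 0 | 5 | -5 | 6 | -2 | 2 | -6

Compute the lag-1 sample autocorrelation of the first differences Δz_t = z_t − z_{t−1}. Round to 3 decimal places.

First differences Δz: -1, 5, -10, 11, -8, 4, -8
Mean of differences = -1.0000
Numerator Σ(Δz_t−Δz̄)(Δz_{t+1}−Δz̄) = -316.0000
Denominator Σ(Δz_t−Δz̄)² = 384.0000
r_1(Δz) = -316.0000 / 384.0000 = -0.823

-0.823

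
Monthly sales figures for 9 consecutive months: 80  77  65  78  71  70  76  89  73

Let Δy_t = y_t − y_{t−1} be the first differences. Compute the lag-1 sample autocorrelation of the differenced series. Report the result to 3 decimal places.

First differences Δy: -3, -12, 13, -7, -1, 6, 13, -16
Mean of differences = -0.8750
Numerator Σ(Δy_t−Δȳ)(Δy_{t+1}−Δȳ) = -330.2656
Denominator Σ(Δy_t−Δȳ)² = 826.8750
r_1(Δy) = -330.2656 / 826.8750 = -0.399

-0.399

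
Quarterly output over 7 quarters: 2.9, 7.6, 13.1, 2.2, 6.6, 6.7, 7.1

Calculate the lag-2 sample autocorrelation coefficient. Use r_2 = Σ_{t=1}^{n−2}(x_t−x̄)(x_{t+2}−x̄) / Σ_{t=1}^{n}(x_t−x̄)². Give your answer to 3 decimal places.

Mean x̄ = (2.9 + 7.6 + 13.1 + 2.2 + 6.6 + 6.7 + 7.1)/7 = 6.6000
Deviations from mean: -3.7000, 1.0000, 6.5000, -4.4000, 0.0000, 0.1000, 0.5000
Numerator Σ_{t=1}^{5}(x_t−x̄)(x_{t+2}−x̄) = -28.8900
Denominator Σ(x_t−x̄)² = 76.5600
r_2 = -28.8900 / 76.5600 = -0.377

-0.377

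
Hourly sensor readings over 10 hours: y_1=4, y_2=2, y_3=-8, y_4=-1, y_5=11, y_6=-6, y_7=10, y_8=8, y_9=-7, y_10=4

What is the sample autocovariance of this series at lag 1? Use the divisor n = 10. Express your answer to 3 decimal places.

-15.919

Mean ȳ = (4 + 2 − 8 − 1 + 11 − 6 + 10 + 8 − 7 + 4)/10 = 1.7000
Σ_{t=1}^{9}(y_t−ȳ)(y_{t+1}−ȳ) = -159.1900
γ_1 = -159.1900 / 10 = -15.919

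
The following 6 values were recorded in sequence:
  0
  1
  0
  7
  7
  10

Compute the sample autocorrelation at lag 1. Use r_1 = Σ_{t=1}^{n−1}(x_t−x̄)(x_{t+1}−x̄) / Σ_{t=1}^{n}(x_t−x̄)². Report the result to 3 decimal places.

Mean x̄ = (0 + 1 + 0 + 7 + 7 + 10)/6 = 4.1667
Σ(x_t−x̄)(x_{t+1}−x̄) = (13.1944) + (13.1944) + (-11.8056) + (8.0278) + (16.5278) = 39.1389
Denominator Σ(x_t−x̄)² = 94.8333
r_1 = 39.1389 / 94.8333 = 0.413

0.413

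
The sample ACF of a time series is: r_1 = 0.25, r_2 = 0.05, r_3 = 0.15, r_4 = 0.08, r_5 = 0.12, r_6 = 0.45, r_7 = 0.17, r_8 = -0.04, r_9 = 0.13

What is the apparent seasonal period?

6

The largest autocorrelation is r_6 = 0.45; the remaining lags stay at or below 0.25. The elevated value at lag 1 (0.25), dropping to 0.05 at lag 2, reflects decaying short-term dependence rather than seasonality.
The dominant spike at lag 6 indicates a seasonal period of 6.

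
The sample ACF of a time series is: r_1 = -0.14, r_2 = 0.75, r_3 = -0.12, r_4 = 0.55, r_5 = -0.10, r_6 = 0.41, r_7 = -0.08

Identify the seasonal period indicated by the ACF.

2

The largest autocorrelation is r_2 = 0.75, with weaker echoes at lags 4 (0.55) and 6 (0.41); the remaining lags stay at or below -0.08.
The dominant spike at lag 2 indicates a seasonal period of 2.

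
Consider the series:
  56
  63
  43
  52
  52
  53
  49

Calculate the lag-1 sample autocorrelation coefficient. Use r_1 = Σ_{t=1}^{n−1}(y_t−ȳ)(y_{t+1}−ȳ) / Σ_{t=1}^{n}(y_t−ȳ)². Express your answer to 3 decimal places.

Mean ȳ = (56 + 63 + 43 + 52 + 52 + 53 + 49)/7 = 52.5714
Σ(y_t−ȳ)(y_{t+1}−ȳ) = (35.7551) + (-99.8163) + (5.4694) + (0.3265) + (-0.2449) + (-1.5306) = -60.0408
Denominator Σ(y_t−ȳ)² = 225.7143
r_1 = -60.0408 / 225.7143 = -0.266

-0.266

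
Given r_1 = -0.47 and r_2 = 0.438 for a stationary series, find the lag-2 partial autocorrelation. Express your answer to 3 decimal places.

0.279

φ_{22} = (r_2 − r_1²) / (1 − r_1²)
r_1² = (-0.47)² = 0.2209
Numerator = 0.438 − 0.2209 = 0.2171; denominator = 1 − 0.2209 = 0.7791
φ_{22} = 0.2171 / 0.7791 = 0.279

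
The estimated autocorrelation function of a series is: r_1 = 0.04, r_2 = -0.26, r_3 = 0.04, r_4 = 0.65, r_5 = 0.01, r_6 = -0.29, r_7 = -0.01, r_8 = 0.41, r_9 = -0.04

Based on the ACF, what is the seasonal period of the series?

The largest autocorrelation is r_4 = 0.65, with a weaker echo at lag 8 (0.41); the remaining lags stay at or below 0.04.
The dominant spike at lag 4 indicates a seasonal period of 4.

4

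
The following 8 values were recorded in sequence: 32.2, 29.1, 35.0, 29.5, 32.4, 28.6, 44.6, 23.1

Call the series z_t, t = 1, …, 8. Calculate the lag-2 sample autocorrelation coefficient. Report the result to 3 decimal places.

Mean z̄ = (32.2 + 29.1 + 35.0 + 29.5 + 32.4 + 28.6 + 44.6 + 23.1)/8 = 31.8125
Deviations from mean: 0.3875, -2.7125, 3.1875, -2.3125, 0.5875, -3.2125, 12.7875, -8.7125
Σ(z_t−z̄)(z_{t+2}−z̄) = (1.2352) + (6.2727) + (1.8727) + (7.4289) + (7.5127) + (27.9889) = 52.3109
Denominator Σ(z_t−z̄)² = 273.1088
r_2 = 52.3109 / 273.1088 = 0.192

0.192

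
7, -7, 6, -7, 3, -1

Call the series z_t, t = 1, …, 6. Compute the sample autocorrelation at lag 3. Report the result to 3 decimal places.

-0.395

Mean z̄ = (7 − 7 + 6 − 7 + 3 − 1)/6 = 0.1667
Deviations from mean: 6.8333, -7.1667, 5.8333, -7.1667, 2.8333, -1.1667
Numerator Σ_{t=1}^{3}(z_t−z̄)(z_{t+3}−z̄) = -76.0833
Denominator Σ(z_t−z̄)² = 192.8333
r_3 = -76.0833 / 192.8333 = -0.395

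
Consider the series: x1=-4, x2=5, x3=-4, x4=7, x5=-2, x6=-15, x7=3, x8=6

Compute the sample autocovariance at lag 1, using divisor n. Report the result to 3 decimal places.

Mean x̄ = (-4 + 5 − 4 + 7 − 2 − 15 + 3 + 6)/8 = -0.5000
Σ_{t=1}^{7}(x_t−x̄)(x_{t+1}−x̄) = -82.2500
γ_1 = -82.2500 / 8 = -10.281

-10.281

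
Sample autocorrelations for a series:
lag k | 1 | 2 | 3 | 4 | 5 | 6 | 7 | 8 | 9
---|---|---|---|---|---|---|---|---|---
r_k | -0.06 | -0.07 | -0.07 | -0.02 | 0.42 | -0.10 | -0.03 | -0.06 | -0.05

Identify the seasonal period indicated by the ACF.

5

The largest autocorrelation is r_5 = 0.42; the remaining lags stay at or below -0.02.
The dominant spike at lag 5 indicates a seasonal period of 5.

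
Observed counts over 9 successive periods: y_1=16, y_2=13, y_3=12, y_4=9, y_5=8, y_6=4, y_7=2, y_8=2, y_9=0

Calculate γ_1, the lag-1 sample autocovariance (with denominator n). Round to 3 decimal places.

Mean ȳ = (16 + 13 + 12 + 9 + 8 + 4 + 2 + 2 + 0)/9 = 7.3333
Σ_{t=1}^{8}(y_t−ȳ)(y_{t+1}−ȳ) = 167.5556
γ_1 = 167.5556 / 9 = 18.617

18.617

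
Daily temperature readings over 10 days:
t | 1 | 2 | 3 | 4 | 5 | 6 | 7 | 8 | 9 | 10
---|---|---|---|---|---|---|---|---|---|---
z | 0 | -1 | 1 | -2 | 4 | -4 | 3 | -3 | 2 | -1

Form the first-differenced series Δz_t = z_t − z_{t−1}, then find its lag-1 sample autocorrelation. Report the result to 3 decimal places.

-0.930

First differences Δz: -1, 2, -3, 6, -8, 7, -6, 5, -3
Mean of differences = -0.1111
Numerator Σ(Δz_t−Δz̄)(Δz_{t+1}−Δz̄) = -216.6790
Denominator Σ(Δz_t−Δz̄)² = 232.8889
r_1(Δz) = -216.6790 / 232.8889 = -0.930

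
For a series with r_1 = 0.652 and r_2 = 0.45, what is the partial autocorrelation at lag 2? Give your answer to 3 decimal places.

0.043

φ_{22} = (r_2 − r_1²) / (1 − r_1²)
r_1² = (0.652)² = 0.425104
Numerator = 0.45 − 0.4251 = 0.0249; denominator = 1 − 0.4251 = 0.5749
φ_{22} = 0.0249 / 0.5749 = 0.043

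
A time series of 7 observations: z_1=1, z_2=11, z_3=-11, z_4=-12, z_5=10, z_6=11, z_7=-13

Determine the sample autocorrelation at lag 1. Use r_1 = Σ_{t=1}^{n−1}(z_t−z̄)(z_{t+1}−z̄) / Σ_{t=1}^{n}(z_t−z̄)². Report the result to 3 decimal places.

-0.164

Mean z̄ = (1 + 11 − 11 − 12 + 10 + 11 − 13)/7 = -0.4286
Deviations from mean: 1.4286, 11.4286, -10.5714, -11.5714, 10.4286, 11.4286, -12.5714
Σ(z_t−z̄)(z_{t+1}−z̄) = (16.3265) + (-120.8163) + (122.3265) + (-120.6735) + (119.1837) + (-143.6735) = -127.3265
Denominator Σ(z_t−z̄)² = 775.7143
r_1 = -127.3265 / 775.7143 = -0.164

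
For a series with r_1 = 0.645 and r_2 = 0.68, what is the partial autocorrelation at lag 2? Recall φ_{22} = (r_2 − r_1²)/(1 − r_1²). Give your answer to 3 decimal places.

0.452

φ_{22} = (r_2 − r_1²) / (1 − r_1²)
r_1² = (0.645)² = 0.416025
Numerator = 0.68 − 0.4160 = 0.2640; denominator = 1 − 0.4160 = 0.5840
φ_{22} = 0.2640 / 0.5840 = 0.452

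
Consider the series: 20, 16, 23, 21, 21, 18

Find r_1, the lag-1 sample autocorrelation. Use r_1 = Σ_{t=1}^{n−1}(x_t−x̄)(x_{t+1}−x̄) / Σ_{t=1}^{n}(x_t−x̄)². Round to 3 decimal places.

Mean x̄ = (20 + 16 + 23 + 21 + 21 + 18)/6 = 19.8333
Deviations from mean: 0.1667, -3.8333, 3.1667, 1.1667, 1.1667, -1.8333
Numerator Σ_{t=1}^{5}(x_t−x̄)(x_{t+1}−x̄) = -9.8611
Denominator Σ(x_t−x̄)² = 30.8333
r_1 = -9.8611 / 30.8333 = -0.320

-0.320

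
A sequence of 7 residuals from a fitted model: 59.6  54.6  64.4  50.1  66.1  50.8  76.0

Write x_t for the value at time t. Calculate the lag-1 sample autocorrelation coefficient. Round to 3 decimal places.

Mean x̄ = (59.6 + 54.6 + 64.4 + 50.1 + 66.1 + 50.8 + 76.0)/7 = 60.2286
Deviations from mean: -0.6286, -5.6286, 4.1714, -10.1286, 5.8714, -9.4286, 15.7714
Σ(x_t−x̄)(x_{t+1}−x̄) = (3.5380) + (-23.4792) + (-42.2506) + (-59.4692) + (-55.3592) + (-148.7020) = -325.7222
Denominator Σ(x_t−x̄)² = 524.1743
r_1 = -325.7222 / 524.1743 = -0.621

-0.621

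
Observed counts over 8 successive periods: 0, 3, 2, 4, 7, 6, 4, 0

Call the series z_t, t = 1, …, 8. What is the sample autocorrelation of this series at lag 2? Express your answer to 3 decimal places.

-0.107

Mean z̄ = (0 + 3 + 2 + 4 + 7 + 6 + 4 + 0)/8 = 3.2500
Deviations from mean: -3.2500, -0.2500, -1.2500, 0.7500, 3.7500, 2.7500, 0.7500, -3.2500
Σ(z_t−z̄)(z_{t+2}−z̄) = (4.0625) + (-0.1875) + (-4.6875) + (2.0625) + (2.8125) + (-8.9375) = -4.8750
Denominator Σ(z_t−z̄)² = 45.5000
r_2 = -4.8750 / 45.5000 = -0.107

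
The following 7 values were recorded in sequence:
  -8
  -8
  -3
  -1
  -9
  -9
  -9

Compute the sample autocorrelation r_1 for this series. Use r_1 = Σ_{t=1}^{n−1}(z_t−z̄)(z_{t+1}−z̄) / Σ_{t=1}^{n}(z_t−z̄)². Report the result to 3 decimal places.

Mean z̄ = (-8 − 8 − 3 − 1 − 9 − 9 − 9)/7 = -6.7143
Deviations from mean: -1.2857, -1.2857, 3.7143, 5.7143, -2.2857, -2.2857, -2.2857
Numerator Σ_{t=1}^{6}(z_t−z̄)(z_{t+1}−z̄) = 15.4898
Denominator Σ(z_t−z̄)² = 65.4286
r_1 = 15.4898 / 65.4286 = 0.237

0.237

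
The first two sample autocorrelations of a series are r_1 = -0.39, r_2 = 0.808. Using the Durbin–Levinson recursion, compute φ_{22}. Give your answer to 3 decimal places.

φ_{22} = (r_2 − r_1²) / (1 − r_1²)
r_1² = (-0.39)² = 0.1521
Numerator = 0.808 − 0.1521 = 0.6559; denominator = 1 − 0.1521 = 0.8479
φ_{22} = 0.6559 / 0.8479 = 0.774

0.774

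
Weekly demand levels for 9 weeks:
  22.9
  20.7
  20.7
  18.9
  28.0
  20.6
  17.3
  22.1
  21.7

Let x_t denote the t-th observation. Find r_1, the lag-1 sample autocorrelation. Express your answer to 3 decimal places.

-0.280

Mean x̄ = (22.9 + 20.7 + 20.7 + 18.9 + 28.0 + 20.6 + 17.3 + 22.1 + 21.7)/9 = 21.4333
Numerator Σ_{t=1}^{8}(x_t−x̄)(x_{t+1}−x̄) = -19.9211
Denominator Σ(x_t−x̄)² = 71.0600
r_1 = -19.9211 / 71.0600 = -0.280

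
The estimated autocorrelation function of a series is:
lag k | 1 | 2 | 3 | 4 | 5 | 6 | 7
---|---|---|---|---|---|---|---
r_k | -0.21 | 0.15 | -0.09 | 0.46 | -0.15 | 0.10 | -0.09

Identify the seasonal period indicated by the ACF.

4

The largest autocorrelation is r_4 = 0.46; the remaining lags stay at or below 0.15.
The dominant spike at lag 4 indicates a seasonal period of 4.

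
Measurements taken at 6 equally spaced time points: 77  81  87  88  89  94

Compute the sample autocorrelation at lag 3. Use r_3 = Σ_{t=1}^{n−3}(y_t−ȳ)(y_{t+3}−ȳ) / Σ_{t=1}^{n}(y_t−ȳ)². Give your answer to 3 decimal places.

Mean ȳ = (77 + 81 + 87 + 88 + 89 + 94)/6 = 86.0000
Σ(y_t−ȳ)(y_{t+3}−ȳ) = (-18.0000) + (-15.0000) + (8.0000) = -25.0000
Denominator Σ(y_t−ȳ)² = 184.0000
r_3 = -25.0000 / 184.0000 = -0.136

-0.136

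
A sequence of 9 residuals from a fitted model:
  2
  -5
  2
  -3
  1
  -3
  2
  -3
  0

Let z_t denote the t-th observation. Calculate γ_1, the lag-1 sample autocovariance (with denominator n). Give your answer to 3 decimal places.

Mean z̄ = (2 − 5 + 2 − 3 + 1 − 3 + 2 − 3 + 0)/9 = -0.7778
Σ_{t=1}^{8}(z_t−z̄)(z_{t+1}−z̄) = -51.6049
γ_1 = -51.6049 / 9 = -5.734

-5.734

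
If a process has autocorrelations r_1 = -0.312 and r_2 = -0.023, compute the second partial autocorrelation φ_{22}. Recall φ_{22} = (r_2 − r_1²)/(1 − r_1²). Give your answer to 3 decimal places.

-0.133

φ_{22} = (r_2 − r_1²) / (1 − r_1²)
r_1² = (-0.312)² = 0.097344
Numerator = -0.023 − 0.0973 = -0.1203; denominator = 1 − 0.0973 = 0.9027
φ_{22} = -0.1203 / 0.9027 = -0.133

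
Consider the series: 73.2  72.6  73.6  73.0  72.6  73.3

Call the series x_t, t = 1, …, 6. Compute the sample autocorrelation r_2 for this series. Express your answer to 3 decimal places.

Mean x̄ = (73.2 + 72.6 + 73.6 + 73.0 + 72.6 + 73.3)/6 = 73.0500
Deviations from mean: 0.1500, -0.4500, 0.5500, -0.0500, -0.4500, 0.2500
Numerator Σ_{t=1}^{4}(x_t−x̄)(x_{t+2}−x̄) = -0.1550
Denominator Σ(x_t−x̄)² = 0.7950
r_2 = -0.1550 / 0.7950 = -0.195

-0.195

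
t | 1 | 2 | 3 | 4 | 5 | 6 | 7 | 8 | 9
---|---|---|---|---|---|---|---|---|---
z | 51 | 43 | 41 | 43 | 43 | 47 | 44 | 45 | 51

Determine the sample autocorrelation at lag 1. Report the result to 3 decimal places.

0.047

Mean z̄ = (51 + 43 + 41 + 43 + 43 + 47 + 44 + 45 + 51)/9 = 45.3333
Numerator Σ_{t=1}^{8}(z_t−z̄)(z_{t+1}−z̄) = 4.8889
Denominator Σ(z_t−z̄)² = 104.0000
r_1 = 4.8889 / 104.0000 = 0.047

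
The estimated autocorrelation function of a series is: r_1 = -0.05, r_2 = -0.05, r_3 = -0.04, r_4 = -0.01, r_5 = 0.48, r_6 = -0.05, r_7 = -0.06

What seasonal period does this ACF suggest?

5

The largest autocorrelation is r_5 = 0.48; the remaining lags stay at or below -0.01.
The dominant spike at lag 5 indicates a seasonal period of 5.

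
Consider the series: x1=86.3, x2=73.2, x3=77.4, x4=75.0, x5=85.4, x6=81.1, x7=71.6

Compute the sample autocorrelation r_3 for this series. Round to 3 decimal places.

-0.207

Mean x̄ = (86.3 + 73.2 + 77.4 + 75.0 + 85.4 + 81.1 + 71.6)/7 = 78.5714
Deviations from mean: 7.7286, -5.3714, -1.1714, -3.5714, 6.8286, 2.5286, -6.9714
Numerator Σ_{t=1}^{4}(x_t−x̄)(x_{t+3}−x̄) = -42.3453
Denominator Σ(x_t−x̄)² = 204.3343
r_3 = -42.3453 / 204.3343 = -0.207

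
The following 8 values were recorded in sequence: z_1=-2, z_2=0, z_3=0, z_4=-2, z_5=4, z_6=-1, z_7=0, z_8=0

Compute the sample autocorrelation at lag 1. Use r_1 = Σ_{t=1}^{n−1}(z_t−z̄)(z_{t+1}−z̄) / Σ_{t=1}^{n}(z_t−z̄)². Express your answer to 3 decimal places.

-0.478

Mean z̄ = (-2 + 0 + 0 − 2 + 4 − 1 + 0 + 0)/8 = -0.1250
Numerator Σ_{t=1}^{7}(z_t−z̄)(z_{t+1}−z̄) = -11.8906
Denominator Σ(z_t−z̄)² = 24.8750
r_1 = -11.8906 / 24.8750 = -0.478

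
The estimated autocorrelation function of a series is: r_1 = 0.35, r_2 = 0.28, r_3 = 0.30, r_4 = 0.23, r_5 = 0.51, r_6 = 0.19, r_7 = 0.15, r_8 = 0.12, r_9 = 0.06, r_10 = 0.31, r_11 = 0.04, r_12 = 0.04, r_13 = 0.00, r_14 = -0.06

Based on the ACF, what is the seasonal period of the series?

The largest autocorrelation is r_5 = 0.51; the remaining lags stay at or below 0.35. The elevated value at lag 1 (0.35), dropping to 0.28 at lag 2, reflects decaying short-term dependence rather than seasonality.
The dominant spike at lag 5 indicates a seasonal period of 5.

5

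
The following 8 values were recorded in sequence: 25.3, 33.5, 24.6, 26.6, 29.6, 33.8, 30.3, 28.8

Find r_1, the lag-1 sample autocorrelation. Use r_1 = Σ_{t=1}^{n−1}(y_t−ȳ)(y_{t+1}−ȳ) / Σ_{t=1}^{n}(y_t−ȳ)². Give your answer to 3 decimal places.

-0.223

Mean ȳ = (25.3 + 33.5 + 24.6 + 26.6 + 29.6 + 33.8 + 30.3 + 28.8)/8 = 29.0625
Deviations from mean: -3.7625, 4.4375, -4.4625, -2.4625, 0.5375, 4.7375, 1.2375, -0.2625
Σ(y_t−ȳ)(y_{t+1}−ȳ) = (-16.6961) + (-19.8023) + (10.9889) + (-1.3236) + (2.5464) + (5.8627) + (-0.3248) = -18.7489
Denominator Σ(y_t−ȳ)² = 84.1588
r_1 = -18.7489 / 84.1588 = -0.223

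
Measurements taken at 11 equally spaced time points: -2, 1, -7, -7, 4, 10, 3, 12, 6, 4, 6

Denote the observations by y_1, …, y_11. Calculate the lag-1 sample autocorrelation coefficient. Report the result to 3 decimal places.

Mean ȳ = (-2 + 1 − 7 − 7 + 4 + 10 + 3 + 12 + 6 + 4 + 6)/11 = 2.7273
Numerator Σ_{t=1}^{10}(y_t−ȳ)(y_{t+1}−ȳ) = 159.6529
Denominator Σ(y_t−ȳ)² = 378.1818
r_1 = 159.6529 / 378.1818 = 0.422

0.422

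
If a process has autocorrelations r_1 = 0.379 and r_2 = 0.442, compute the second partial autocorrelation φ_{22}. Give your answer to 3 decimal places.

0.348

φ_{22} = (r_2 − r_1²) / (1 − r_1²)
r_1² = (0.379)² = 0.143641
Numerator = 0.442 − 0.1436 = 0.2984; denominator = 1 − 0.1436 = 0.8564
φ_{22} = 0.2984 / 0.8564 = 0.348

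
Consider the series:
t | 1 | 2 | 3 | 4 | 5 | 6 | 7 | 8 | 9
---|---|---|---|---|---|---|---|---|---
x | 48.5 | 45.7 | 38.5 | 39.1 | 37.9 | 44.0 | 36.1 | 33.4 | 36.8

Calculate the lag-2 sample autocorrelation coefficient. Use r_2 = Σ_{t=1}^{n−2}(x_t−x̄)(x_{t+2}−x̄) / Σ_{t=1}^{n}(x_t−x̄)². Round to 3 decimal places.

-0.122

Mean x̄ = (48.5 + 45.7 + 38.5 + 39.1 + 37.9 + 44.0 + 36.1 + 33.4 + 36.8)/9 = 40.0000
Numerator Σ_{t=1}^{7}(x_t−x̄)(x_{t+2}−x̄) = -24.0600
Denominator Σ(x_t−x̄)² = 197.2200
r_2 = -24.0600 / 197.2200 = -0.122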